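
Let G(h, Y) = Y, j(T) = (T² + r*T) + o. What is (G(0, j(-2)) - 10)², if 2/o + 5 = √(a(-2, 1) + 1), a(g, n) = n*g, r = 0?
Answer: (83 + I)²/169 ≈ 40.757 + 0.98225*I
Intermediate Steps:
a(g, n) = g*n
o = (-5 - I)/13 (o = 2/(-5 + √(-2*1 + 1)) = 2/(-5 + √(-2 + 1)) = 2/(-5 + √(-1)) = 2/(-5 + I) = 2*((-5 - I)/26) = (-5 - I)/13 ≈ -0.38462 - 0.076923*I)
j(T) = -5/13 + T² - I/13 (j(T) = (T² + 0*T) + (-5/13 - I/13) = (T² + 0) + (-5/13 - I/13) = T² + (-5/13 - I/13) = -5/13 + T² - I/13)
(G(0, j(-2)) - 10)² = ((-5/13 + (-2)² - I/13) - 10)² = ((-5/13 + 4 - I/13) - 10)² = ((47/13 - I/13) - 10)² = (-83/13 - I/13)²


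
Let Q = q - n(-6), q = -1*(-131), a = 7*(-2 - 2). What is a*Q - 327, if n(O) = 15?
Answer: -3575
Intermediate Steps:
a = -28 (a = 7*(-4) = -28)
q = 131
Q = 116 (Q = 131 - 1*15 = 131 - 15 = 116)
a*Q - 327 = -28*116 - 327 = -3248 - 327 = -3575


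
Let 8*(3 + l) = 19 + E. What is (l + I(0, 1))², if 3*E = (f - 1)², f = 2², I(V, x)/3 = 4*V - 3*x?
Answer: 1369/16 ≈ 85.563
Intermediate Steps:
I(V, x) = -9*x + 12*V (I(V, x) = 3*(4*V - 3*x) = 3*(-3*x + 4*V) = -9*x + 12*V)
f = 4
E = 3 (E = (4 - 1)²/3 = (⅓)*3² = (⅓)*9 = 3)
l = -¼ (l = -3 + (19 + 3)/8 = -3 + (⅛)*22 = -3 + 11/4 = -¼ ≈ -0.25000)
(l + I(0, 1))² = (-¼ + (-9*1 + 12*0))² = (-¼ + (-9 + 0))² = (-¼ - 9)² = (-37/4)² = 1369/16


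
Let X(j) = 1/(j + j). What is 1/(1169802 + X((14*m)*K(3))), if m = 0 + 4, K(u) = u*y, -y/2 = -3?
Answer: 2016/2358320833 ≈ 8.5485e-7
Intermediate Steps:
y = 6 (y = -2*(-3) = 6)
K(u) = 6*u (K(u) = u*6 = 6*u)
m = 4
X(j) = 1/(2*j)
1/(1169802 + X((14*m)*K(3))) = 1/(1169802 + 1/(2*(((14*4)*(6*3))))) = 1/(1169802 + 1/(2*((56*18)))) = 1/(1169802 + (½)/1008) = 1/(1169802 + (½)*(1/1008)) = 1/(1169802 + 1/2016) = 1/(2358320833/2016) = 2016/2358320833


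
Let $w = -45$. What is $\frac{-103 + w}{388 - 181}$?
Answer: $- \frac{148}{207} \approx -0.71498$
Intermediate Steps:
$\frac{-103 + w}{388 - 181} = \frac{-103 - 45}{388 - 181} = - \frac{148}{207}$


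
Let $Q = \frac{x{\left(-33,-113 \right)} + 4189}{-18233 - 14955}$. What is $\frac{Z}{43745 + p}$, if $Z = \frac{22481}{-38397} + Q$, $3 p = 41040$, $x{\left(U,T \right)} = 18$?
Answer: $- \frac{907635607}{73177805097300} \approx -1.2403 \cdot 10^{-5}$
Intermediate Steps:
$Q = - \frac{4207}{33188}$ ($Q = \frac{18 + 4189}{-18233 - 14955} = \frac{4207}{-33188} = 4207 \left(- \frac{1}{33188}\right) = - \frac{4207}{33188} \approx -0.12676$)
$p = 13680$ ($p = \frac{1}{3} \cdot 41040 = 13680$)
$Z = - \frac{907635607}{1274319636}$ ($Z = \frac{22481}{-38397} - \frac{4207}{33188} = 22481 \left(- \frac{1}{38397}\right) - \frac{4207}{33188} = - \frac{22481}{38397} - \frac{4207}{33188} = - \frac{907635607}{1274319636} \approx -0.71225$)
$\frac{Z}{43745 + p} = - \frac{907635607}{1274319636 \left(43745 + 13680\right)} = - \frac{907635607}{1274319636 \cdot 57425} = \left(- \frac{907635607}{1274319636}\right) \frac{1}{57425} = - \frac{907635607}{73177805097300}$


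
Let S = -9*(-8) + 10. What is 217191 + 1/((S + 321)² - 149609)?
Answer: 2780044801/12800 ≈ 2.1719e+5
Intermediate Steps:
S = 82 (S = 72 + 10 = 82)
217191 + 1/((S + 321)² - 149609) = 217191 + 1/((82 + 321)² - 149609) = 217191 + 1/(403² - 149609) = 217191 + 1/(162409 - 149609) = 217191 + 1/12800 = 2780044801/12800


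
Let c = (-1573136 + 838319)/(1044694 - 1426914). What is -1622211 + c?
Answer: -620040753603/382220 ≈ -1.6222e+6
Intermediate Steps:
c = 734817/382220 (c = -734817/(-382220) = -734817*(-1/382220) = 734817/382220 ≈ 1.9225)
-1622211 + c = -1622211 + 734817/382220 = -620040753603/382220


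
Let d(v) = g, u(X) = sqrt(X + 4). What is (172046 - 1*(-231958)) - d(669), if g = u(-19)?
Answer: 404004 - I*sqrt(15) ≈ 4.04e+5 - 3.873*I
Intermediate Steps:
u(X) = sqrt(4 + X)
g = I*sqrt(15) (g = sqrt(4 - 19) = sqrt(-15) = I*sqrt(15) ≈ 3.873*I)
d(v) = I*sqrt(15)
(172046 - 1*(-231958)) - d(669) = (172046 - 1*(-231958)) - I*sqrt(15) = (172046 + 231958) - I*sqrt(15) = 404004 - I*sqrt(15)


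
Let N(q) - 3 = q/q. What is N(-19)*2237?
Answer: 8948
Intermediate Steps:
N(q) = 4 (N(q) = 3 + q/q = 3 + 1 = 4)
N(-19)*2237 = 4*2237 = 8948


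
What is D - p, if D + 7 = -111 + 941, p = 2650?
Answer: -1827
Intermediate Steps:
D = 823 (D = -7 + (-111 + 941) = -7 + 830 = 823)
D - p = 823 - 1*2650 = 823 - 2650 = -1827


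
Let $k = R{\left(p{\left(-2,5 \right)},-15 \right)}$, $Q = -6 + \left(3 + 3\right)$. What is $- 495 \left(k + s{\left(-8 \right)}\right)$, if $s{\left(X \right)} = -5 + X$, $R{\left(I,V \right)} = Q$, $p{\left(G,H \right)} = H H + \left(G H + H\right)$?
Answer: $6435$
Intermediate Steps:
$Q = 0$ ($Q = -6 + 6 = 0$)
$p{\left(G,H \right)} = H + H^{2} + G H$ ($p{\left(G,H \right)} = H^{2} + \left(H + G H\right) = H + H^{2} + G H$)
$R{\left(I,V \right)} = 0$
$k = 0$
$- 495 \left(k + s{\left(-8 \right)}\right) = - 495 \left(0 - 13\right) = \left(-495\right) \left(-13\right) = 6435$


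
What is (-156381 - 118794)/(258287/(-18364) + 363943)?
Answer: -1010662740/1336638193 ≈ -0.75612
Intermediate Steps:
(-156381 - 118794)/(258287/(-18364) + 363943) = -275175/(258287*(-1/18364) + 363943) = -275175/(-258287/18364 + 363943) = -275175/6683190965/18364 = -275175*18364/6683190965 = -1010662740/1336638193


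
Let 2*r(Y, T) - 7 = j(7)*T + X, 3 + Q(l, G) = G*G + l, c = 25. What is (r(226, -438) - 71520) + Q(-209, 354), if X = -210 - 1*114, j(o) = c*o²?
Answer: -429699/2 ≈ -2.1485e+5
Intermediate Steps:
Q(l, G) = -3 + l + G² (Q(l, G) = -3 + (G*G + l) = -3 + (G² + l) = -3 + (l + G²) = -3 + l + G²)
j(o) = 25*o²
X = -324 (X = -210 - 114 = -324)
r(Y, T) = -317/2 + 1225*T/2 (r(Y, T) = 7/2 + ((25*7²)*T - 324)/2 = 7/2 + ((25*49)*T - 324)/2 = 7/2 + (1225*T - 324)/2 = 7/2 + (-324 + 1225*T)/2 = 7/2 + (-162 + 1225*T/2) = -317/2 + 1225*T/2)
(r(226, -438) - 71520) + Q(-209, 354) = ((-317/2 + (1225/2)*(-438)) - 71520) + (-3 - 209 + 354²) = ((-317/2 - 268275) - 71520) + (-3 - 209 + 125316) = (-536867/2 - 71520) + 125104 = -679907/2 + 125104 = -429699/2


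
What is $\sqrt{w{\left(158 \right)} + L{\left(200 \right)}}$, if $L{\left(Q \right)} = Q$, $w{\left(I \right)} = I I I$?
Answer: $8 \sqrt{61633} \approx 1986.1$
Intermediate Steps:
$w{\left(I \right)} = I^{3}$ ($w{\left(I \right)} = I^{2} I = I^{3}$)
$\sqrt{w{\left(158 \right)} + L{\left(200 \right)}} = \sqrt{158^{3} + 200} = \sqrt{3944312 + 200} = \sqrt{3944512} = 8 \sqrt{61633}$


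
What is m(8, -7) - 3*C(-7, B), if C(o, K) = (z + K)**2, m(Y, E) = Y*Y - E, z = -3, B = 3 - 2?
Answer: 59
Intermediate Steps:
B = 1
m(Y, E) = Y**2 - E
C(o, K) = (-3 + K)**2
m(8, -7) - 3*C(-7, B) = (8**2 - 1*(-7)) - 3*(-3 + 1)**2 = (64 + 7) - 3*(-2)**2 = 71 - 3*4 = 71 - 12 = 59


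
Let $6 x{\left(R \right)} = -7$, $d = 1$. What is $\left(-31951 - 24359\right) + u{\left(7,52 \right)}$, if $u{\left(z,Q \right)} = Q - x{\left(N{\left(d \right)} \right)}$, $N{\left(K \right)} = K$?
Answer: $- \frac{337541}{6} \approx -56257.0$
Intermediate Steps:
$x{\left(R \right)} = - \frac{7}{6}$ ($x{\left(R \right)} = \frac{1}{6} \left(-7\right) = - \frac{7}{6}$)
$u{\left(z,Q \right)} = \frac{7}{6} + Q$ ($u{\left(z,Q \right)} = Q - - \frac{7}{6} = Q + \frac{7}{6} = \frac{7}{6} + Q$)
$\left(-31951 - 24359\right) + u{\left(7,52 \right)} = \left(-31951 - 24359\right) + \left(\frac{7}{6} + 52\right) = -56310 + \frac{319}{6} = - \frac{337541}{6}$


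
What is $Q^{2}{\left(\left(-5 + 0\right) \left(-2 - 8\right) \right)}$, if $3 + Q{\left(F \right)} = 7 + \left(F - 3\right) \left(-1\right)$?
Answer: $1849$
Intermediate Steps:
$Q{\left(F \right)} = 7 - F$ ($Q{\left(F \right)} = -3 + \left(7 + \left(F - 3\right) \left(-1\right)\right) = -3 + \left(7 + \left(-3 + F\right) \left(-1\right)\right) = -3 + \left(7 - \left(-3 + F\right)\right) = -3 - \left(-10 + F\right) = 7 - F$)
$Q^{2}{\left(\left(-5 + 0\right) \left(-2 - 8\right) \right)} = \left(7 - \left(-5 + 0\right) \left(-2 - 8\right)\right)^{2} = \left(7 - \left(-5\right) \left(-10\right)\right)^{2} = \left(7 - 50\right)^{2} = \left(-43\right)^{2} = 1849$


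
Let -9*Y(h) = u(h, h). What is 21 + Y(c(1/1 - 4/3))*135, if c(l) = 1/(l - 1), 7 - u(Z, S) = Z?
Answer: -381/4 ≈ -95.250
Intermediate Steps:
u(Z, S) = 7 - Z
c(l) = 1/(-1 + l)
Y(h) = -7/9 + h/9 (Y(h) = -(7 - h)/9 = -7/9 + h/9)
21 + Y(c(1/1 - 4/3))*135 = 21 + (-7/9 + 1/(9*(-1 + (1/1 - 4/3))))*135 = 21 + (-7/9 + 1/(9*(-1 + (1*1 - 4*⅓))))*135 = 21 + (-7/9 + 1/(9*(-1 + (1 - 4/3))))*135 = 21 + (-7/9 + 1/(9*(-1 - ⅓)))*135 = 21 + (-7/9 + 1/(9*(-4/3)))*135 = 21 + (-7/9 + (⅑)*(-¾))*135 = 21 + (-7/9 - 1/12)*135 = 21 - 31/36*135 = 21 - 465/4 = -381/4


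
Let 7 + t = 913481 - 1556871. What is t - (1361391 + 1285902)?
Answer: -3290690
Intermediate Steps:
t = -643397 (t = -7 + (913481 - 1556871) = -7 - 643390 = -643397)
t - (1361391 + 1285902) = -643397 - (1361391 + 1285902) = -643397 - 1*2647293 = -643397 - 2647293 = -3290690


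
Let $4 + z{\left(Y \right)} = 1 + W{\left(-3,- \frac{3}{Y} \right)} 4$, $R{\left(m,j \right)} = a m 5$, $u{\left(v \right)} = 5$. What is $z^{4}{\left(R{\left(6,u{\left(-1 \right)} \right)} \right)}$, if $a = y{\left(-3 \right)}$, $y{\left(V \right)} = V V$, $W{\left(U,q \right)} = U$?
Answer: $50625$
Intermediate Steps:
$y{\left(V \right)} = V^{2}$
$a = 9$ ($a = \left(-3\right)^{2} = 9$)
$R{\left(m,j \right)} = 45 m$ ($R{\left(m,j \right)} = 9 m 5 = 45 m$)
$z{\left(Y \right)} = -15$ ($z{\left(Y \right)} = -4 + \left(1 - 12\right) = -4 - 11 = -15$)
$z^{4}{\left(R{\left(6,u{\left(-1 \right)} \right)} \right)} = \left(-15\right)^{4} = 50625$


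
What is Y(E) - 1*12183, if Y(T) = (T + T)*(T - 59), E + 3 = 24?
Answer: -13779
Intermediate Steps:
E = 21 (E = -3 + 24 = 21)
Y(T) = 2*T*(-59 + T) (Y(T) = (2*T)*(-59 + T) = 2*T*(-59 + T))
Y(E) - 1*12183 = 2*21*(-59 + 21) - 1*12183 = 2*21*(-38) - 12183 = -1596 - 12183 = -13779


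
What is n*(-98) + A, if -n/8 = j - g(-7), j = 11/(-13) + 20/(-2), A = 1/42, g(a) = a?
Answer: -1646387/546 ≈ -3015.4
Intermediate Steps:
A = 1/42 ≈ 0.023810
j = -141/13 (j = 11*(-1/13) + 20*(-½) = -11/13 - 10 = -141/13 ≈ -10.846)
n = 400/13 (n = -8*(-141/13 - 1*(-7)) = -8*(-141/13 + 7) = -8*(-50/13) = 400/13 ≈ 30.769)
n*(-98) + A = (400/13)*(-98) + 1/42 = -39200/13 + 1/42 = -1646387/546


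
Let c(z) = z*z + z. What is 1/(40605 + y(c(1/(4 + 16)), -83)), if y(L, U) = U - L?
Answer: 400/16208779 ≈ 2.4678e-5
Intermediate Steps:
c(z) = z + z² (c(z) = z² + z = z + z²)
1/(40605 + y(c(1/(4 + 16)), -83)) = 1/(40605 + (-83 - (1 + 1/(4 + 16))/(4 + 16))) = 1/(40605 + (-83 - (1 + 1/20)/20)) = 1/(40605 + (-83 - 21/(20*20))) = 1/(40605 + (-83 - 1*21/400)) = 1/(40605 + (-83 - 21/400)) = 1/(40605 - 33221/400) = 1/(16208779/400) = 400/16208779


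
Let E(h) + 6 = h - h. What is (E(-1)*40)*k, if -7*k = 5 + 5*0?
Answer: 1200/7 ≈ 171.43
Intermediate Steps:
k = -5/7 (k = -(5 + 5*0)/7 = -(5 + 0)/7 = -⅐*5 = -5/7 ≈ -0.71429)
E(h) = -6 (E(h) = -6 + (h - h) = -6 + 0 = -6)
(E(-1)*40)*k = -6*40*(-5/7) = -240*(-5/7) = 1200/7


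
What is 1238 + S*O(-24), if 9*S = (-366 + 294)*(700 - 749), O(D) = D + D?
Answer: -17578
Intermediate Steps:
O(D) = 2*D
S = 392 (S = ((-366 + 294)*(700 - 749))/9 = (-72*(-49))/9 = (⅑)*3528 = 392)
1238 + S*O(-24) = 1238 + 392*(2*(-24)) = 1238 + 392*(-48) = 1238 - 18816 = -17578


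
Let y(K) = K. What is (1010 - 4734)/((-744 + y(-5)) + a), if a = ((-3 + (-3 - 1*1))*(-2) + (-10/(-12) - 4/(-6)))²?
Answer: 14896/2035 ≈ 7.3199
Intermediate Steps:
a = 961/4 (a = ((-3 + (-3 - 1))*(-2) + (-10*(-1/12) - 4*(-⅙)))² = ((-3 - 4)*(-2) + (⅚ + ⅔))² = (-7*(-2) + 3/2)² = (14 + 3/2)² = (31/2)² = 961/4 ≈ 240.25)
(1010 - 4734)/((-744 + y(-5)) + a) = (1010 - 4734)/((-744 - 5) + 961/4) = -3724/(-749 + 961/4) = -3724/(-2035/4) = -3724*(-4/2035) = 14896/2035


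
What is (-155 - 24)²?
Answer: 32041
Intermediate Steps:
(-155 - 24)² = (-179)² = 32041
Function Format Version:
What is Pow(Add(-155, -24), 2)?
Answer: 32041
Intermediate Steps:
Pow(Add(-155, -24), 2) = Pow(-179, 2) = 32041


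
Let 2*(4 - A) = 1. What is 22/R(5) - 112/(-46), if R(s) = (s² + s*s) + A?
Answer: 7004/2461 ≈ 2.8460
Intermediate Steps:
A = 7/2 (A = 4 - ½*1 = 4 - ½ = 7/2 ≈ 3.5000)
R(s) = 7/2 + 2*s² (R(s) = (s² + s*s) + 7/2 = (s² + s²) + 7/2 = 2*s² + 7/2 = 7/2 + 2*s²)
22/R(5) - 112/(-46) = 22/(7/2 + 2*5²) - 112/(-46) = 22/(7/2 + 2*25) - 112*(-1/46) = 22/(7/2 + 50) + 56/23 = 22/(107/2) + 56/23 = 22*(2/107) + 56/23 = 44/107 + 56/23 = 7004/2461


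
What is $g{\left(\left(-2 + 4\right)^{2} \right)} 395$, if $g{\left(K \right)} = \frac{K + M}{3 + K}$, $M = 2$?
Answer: $\frac{2370}{7} \approx 338.57$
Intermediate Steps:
$g{\left(K \right)} = \frac{2 + K}{3 + K}$ ($g{\left(K \right)} = \frac{K + 2}{3 + K} = \frac{2 + K}{3 + K}$)
$g{\left(\left(-2 + 4\right)^{2} \right)} 395 = \frac{2 + \left(-2 + 4\right)^{2}}{3 + \left(-2 + 4\right)^{2}} \cdot 395 = \frac{2 + 2^{2}}{3 + 2^{2}} \cdot 395 = \frac{2 + 4}{3 + 4} \cdot 395 = \frac{1}{7} \cdot 6 \cdot 395 = \frac{6}{7} \cdot 395 = \frac{2370}{7}$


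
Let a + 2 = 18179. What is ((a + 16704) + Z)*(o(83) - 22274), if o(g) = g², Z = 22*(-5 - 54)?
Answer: -516674455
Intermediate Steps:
a = 18177 (a = -2 + 18179 = 18177)
Z = -1298 (Z = 22*(-59) = -1298)
((a + 16704) + Z)*(o(83) - 22274) = ((18177 + 16704) - 1298)*(83² - 22274) = (34881 - 1298)*(6889 - 22274) = 33583*(-15385) = -516674455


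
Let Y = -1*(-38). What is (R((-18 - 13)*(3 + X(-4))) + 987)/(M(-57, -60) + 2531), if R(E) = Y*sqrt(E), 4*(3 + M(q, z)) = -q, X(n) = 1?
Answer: 3948/10169 + 304*I*sqrt(31)/10169 ≈ 0.38824 + 0.16645*I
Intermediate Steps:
Y = 38
M(q, z) = -3 - q/4 (M(q, z) = -3 + (-q)/4 = -3 - q/4)
R(E) = 38*sqrt(E)
(R((-18 - 13)*(3 + X(-4))) + 987)/(M(-57, -60) + 2531) = (38*sqrt((-18 - 13)*(3 + 1)) + 987)/((-3 - 1/4*(-57)) + 2531) = (38*sqrt(-31*4) + 987)/((-3 + 57/4) + 2531) = (38*sqrt(-124) + 987)/(45/4 + 2531) = (38*(2*I*sqrt(31)) + 987)/(10169/4) = (76*I*sqrt(31) + 987)*(4/10169) = (987 + 76*I*sqrt(31))*(4/10169) = 3948/10169 + 304*I*sqrt(31)/10169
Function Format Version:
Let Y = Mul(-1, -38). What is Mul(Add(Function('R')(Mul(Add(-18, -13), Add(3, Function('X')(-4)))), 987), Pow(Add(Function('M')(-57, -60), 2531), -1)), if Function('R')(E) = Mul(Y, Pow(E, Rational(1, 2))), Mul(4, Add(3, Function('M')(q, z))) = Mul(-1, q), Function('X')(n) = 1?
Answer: Add(Rational(3948, 10169), Mul(Rational(304, 10169), I, Pow(31, Rational(1, 2)))) ≈ Add(0.38824, Mul(0.16645, I))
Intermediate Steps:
Y = 38
Function('M')(q, z) = Add(-3, Mul(Rational(-1, 4), q)) (Function('M')(q, z) = Add(-3, Mul(Rational(1, 4), Mul(-1, q))) = Add(-3, Mul(Rational(-1, 4), q)))
Function('R')(E) = Mul(38, Pow(E, Rational(1, 2)))
Mul(Add(Function('R')(Mul(Add(-18, -13), Add(3, Function('X')(-4)))), 987), Pow(Add(Function('M')(-57, -60), 2531), -1)) = Mul(Add(Mul(38, Pow(Mul(Add(-18, -13), Add(3, 1)), Rational(1, 2))), 987), Pow(Add(Add(-3, Mul(Rational(-1, 4), -57)), 2531), -1)) = Mul(Add(Mul(38, Pow(Mul(-31, 4), Rational(1, 2))), 987), Pow(Add(Add(-3, Rational(57, 4)), 2531), -1)) = Mul(Add(Mul(38, Pow(-124, Rational(1, 2))), 987), Pow(Add(Rational(45, 4), 2531), -1)) = Mul(Add(Mul(38, Mul(2, I, Pow(31, Rational(1, 2)))), 987), Pow(Rational(10169, 4), -1)) = Mul(Add(Mul(76, I, Pow(31, Rational(1, 2))), 987), Rational(4, 10169)) = Mul(Add(987, Mul(76, I, Pow(31, Rational(1, 2)))), Rational(4, 10169)) = Add(Rational(3948, 10169), Mul(Rational(304, 10169), I, Pow(31, Rational(1, 2))))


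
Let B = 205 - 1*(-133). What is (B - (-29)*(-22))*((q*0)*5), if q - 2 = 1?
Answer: 0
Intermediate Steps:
q = 3 (q = 2 + 1 = 3)
B = 338 (B = 205 + 133 = 338)
(B - (-29)*(-22))*((q*0)*5) = (338 - (-29)*(-22))*((3*0)*5) = (338 - 1*638)*(0*5) = (338 - 638)*0 = -300*0 = 0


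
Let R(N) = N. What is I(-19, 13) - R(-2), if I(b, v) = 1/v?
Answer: 27/13 ≈ 2.0769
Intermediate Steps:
I(-19, 13) - R(-2) = 1/13 - 1*(-2) = 1/13 + 2 = 27/13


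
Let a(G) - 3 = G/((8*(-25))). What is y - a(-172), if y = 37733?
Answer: 1886457/50 ≈ 37729.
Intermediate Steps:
a(G) = 3 - G/200 (a(G) = 3 + G/((8*(-25))) = 3 + G/(-200) = 3 + G*(-1/200) = 3 - G/200)
y - a(-172) = 37733 - (3 - 1/200*(-172)) = 37733 - (3 + 43/50) = 37733 - 1*193/50 = 37733 - 193/50 = 1886457/50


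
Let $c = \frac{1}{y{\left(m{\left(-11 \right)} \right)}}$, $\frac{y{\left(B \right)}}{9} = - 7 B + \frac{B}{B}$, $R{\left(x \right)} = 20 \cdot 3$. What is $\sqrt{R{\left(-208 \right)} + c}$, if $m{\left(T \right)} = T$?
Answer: $\frac{\sqrt{3285438}}{234} \approx 7.7461$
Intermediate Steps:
$R{\left(x \right)} = 60$
$y{\left(B \right)} = 9 - 63 B$ ($y{\left(B \right)} = 9 \left(- 7 B + \frac{B}{B}\right) = 9 \left(- 7 B + 1\right) = 9 \left(1 - 7 B\right) = 9 - 63 B$)
$c = \frac{1}{702}$ ($c = \frac{1}{9 - -693} = \frac{1}{9 + 693} = \frac{1}{702} \approx 0.0014245$)
$\sqrt{R{\left(-208 \right)} + c} = \sqrt{60 + \frac{1}{702}} = \sqrt{\frac{42121}{702}} = \frac{\sqrt{3285438}}{234}$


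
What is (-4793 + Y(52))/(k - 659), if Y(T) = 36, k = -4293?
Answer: 4757/4952 ≈ 0.96062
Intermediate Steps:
(-4793 + Y(52))/(k - 659) = (-4793 + 36)/(-4293 - 659) = -4757/(-4952) = -4757*(-1/4952) = 4757/4952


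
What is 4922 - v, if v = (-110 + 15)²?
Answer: -4103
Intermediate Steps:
v = 9025 (v = (-95)² = 9025)
4922 - v = 4922 - 1*9025 = 4922 - 9025 = -4103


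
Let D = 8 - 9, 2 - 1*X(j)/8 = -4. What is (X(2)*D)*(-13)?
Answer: 624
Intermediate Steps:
X(j) = 48 (X(j) = 16 - 8*(-4) = 16 + 32 = 48)
D = -1
(X(2)*D)*(-13) = (48*(-1))*(-13) = -48*(-13) = 624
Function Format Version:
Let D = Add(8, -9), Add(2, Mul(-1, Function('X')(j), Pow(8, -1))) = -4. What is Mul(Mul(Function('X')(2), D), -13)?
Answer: 624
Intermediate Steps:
Function('X')(j) = 48 (Function('X')(j) = Add(16, Mul(-8, -4)) = Add(16, 32) = 48)
D = -1
Mul(Mul(Function('X')(2), D), -13) = Mul(Mul(48, -1), -13) = Mul(-48, -13) = 624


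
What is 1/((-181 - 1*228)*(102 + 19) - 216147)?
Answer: -1/265636 ≈ -3.7646e-6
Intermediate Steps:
1/((-181 - 1*228)*(102 + 19) - 216147) = 1/((-181 - 228)*121 - 216147) = 1/(-409*121 - 216147) = 1/(-49489 - 216147) = 1/(-265636) = -1/265636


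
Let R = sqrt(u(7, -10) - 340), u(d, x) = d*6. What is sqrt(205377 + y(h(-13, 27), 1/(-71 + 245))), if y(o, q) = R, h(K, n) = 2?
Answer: sqrt(205377 + I*sqrt(298)) ≈ 453.19 + 0.019*I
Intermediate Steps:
u(d, x) = 6*d
R = I*sqrt(298) (R = sqrt(6*7 - 340) = sqrt(42 - 340) = sqrt(-298) = I*sqrt(298) ≈ 17.263*I)
y(o, q) = I*sqrt(298)
sqrt(205377 + y(h(-13, 27), 1/(-71 + 245))) = sqrt(205377 + I*sqrt(298))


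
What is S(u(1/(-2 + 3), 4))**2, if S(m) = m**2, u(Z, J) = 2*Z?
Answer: 16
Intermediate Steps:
S(u(1/(-2 + 3), 4))**2 = ((2/(-2 + 3))**2)**2 = ((2/1)**2)**2 = ((2*1)**2)**2 = (2**2)**2 = 4**2 = 16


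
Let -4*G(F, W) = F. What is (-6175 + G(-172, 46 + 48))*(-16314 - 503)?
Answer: 103121844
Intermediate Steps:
G(F, W) = -F/4
(-6175 + G(-172, 46 + 48))*(-16314 - 503) = (-6175 - ¼*(-172))*(-16314 - 503) = (-6175 + 43)*(-16817) = -6132*(-16817) = 103121844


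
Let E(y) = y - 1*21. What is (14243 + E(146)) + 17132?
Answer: 31500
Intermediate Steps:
E(y) = -21 + y (E(y) = y - 21 = -21 + y)
(14243 + E(146)) + 17132 = (14243 + (-21 + 146)) + 17132 = (14243 + 125) + 17132 = 14368 + 17132 = 31500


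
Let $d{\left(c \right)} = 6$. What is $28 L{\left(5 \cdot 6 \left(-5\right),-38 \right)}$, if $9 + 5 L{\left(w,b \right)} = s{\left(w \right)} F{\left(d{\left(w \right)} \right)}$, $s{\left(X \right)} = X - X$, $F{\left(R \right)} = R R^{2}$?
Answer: $- \frac{252}{5} \approx -50.4$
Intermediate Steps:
$F{\left(R \right)} = R^{3}$
$s{\left(X \right)} = 0$
$L{\left(w,b \right)} = - \frac{9}{5}$ ($L{\left(w,b \right)} = - \frac{9}{5} + \frac{0 \cdot 6^{3}}{5} = - \frac{9}{5} + \frac{0 \cdot 216}{5} = - \frac{9}{5} + \frac{1}{5} \cdot 0 = - \frac{9}{5} + 0 = - \frac{9}{5}$)
$28 L{\left(5 \cdot 6 \left(-5\right),-38 \right)} = 28 \left(- \frac{9}{5}\right) = - \frac{252}{5}$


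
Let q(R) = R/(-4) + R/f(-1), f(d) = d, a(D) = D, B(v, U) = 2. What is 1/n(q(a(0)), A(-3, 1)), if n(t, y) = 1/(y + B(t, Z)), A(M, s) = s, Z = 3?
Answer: 3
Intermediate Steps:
q(R) = -5*R/4 (q(R) = R/(-4) + R/(-1) = R*(-1/4) + R*(-1) = -R/4 - R = -5*R/4)
n(t, y) = 1/(2 + y) (n(t, y) = 1/(y + 2) = 1/(2 + y))
1/n(q(a(0)), A(-3, 1)) = 1/(1/(2 + 1)) = 1/(1/3) = 3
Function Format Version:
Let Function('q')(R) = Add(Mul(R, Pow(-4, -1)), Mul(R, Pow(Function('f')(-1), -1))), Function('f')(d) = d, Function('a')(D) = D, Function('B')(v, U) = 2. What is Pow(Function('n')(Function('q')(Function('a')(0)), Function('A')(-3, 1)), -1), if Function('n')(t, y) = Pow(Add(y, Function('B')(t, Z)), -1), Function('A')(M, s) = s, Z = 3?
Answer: 3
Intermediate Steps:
Function('q')(R) = Mul(Rational(-5, 4), R) (Function('q')(R) = Add(Mul(R, Pow(-4, -1)), Mul(R, Pow(-1, -1))) = Add(Mul(R, Rational(-1, 4)), Mul(R, -1)) = Add(Mul(Rational(-1, 4), R), Mul(-1, R)) = Mul(Rational(-5, 4), R))
Function('n')(t, y) = Pow(Add(2, y), -1) (Function('n')(t, y) = Pow(Add(y, 2), -1) = Pow(Add(2, y), -1))
Pow(Function('n')(Function('q')(Function('a')(0)), Function('A')(-3, 1)), -1) = Pow(Pow(Add(2, 1), -1), -1) = Pow(Pow(3, -1), -1) = Pow(Rational(1, 3), -1) = 3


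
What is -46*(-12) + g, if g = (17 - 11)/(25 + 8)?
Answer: 6074/11 ≈ 552.18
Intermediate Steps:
g = 2/11 (g = 6/33 = 6*(1/33) = 2/11 ≈ 0.18182)
-46*(-12) + g = -46*(-12) + 2/11 = 552 + 2/11 = 6074/11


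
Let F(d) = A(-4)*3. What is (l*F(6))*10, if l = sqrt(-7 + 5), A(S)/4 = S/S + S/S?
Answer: 240*I*sqrt(2) ≈ 339.41*I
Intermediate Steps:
A(S) = 8 (A(S) = 4*(S/S + S/S) = 4*(1 + 1) = 4*2 = 8)
F(d) = 24 (F(d) = 8*3 = 24)
l = I*sqrt(2) (l = sqrt(-2) = I*sqrt(2) ≈ 1.4142*I)
(l*F(6))*10 = ((I*sqrt(2))*24)*10 = (24*I*sqrt(2))*10 = 240*I*sqrt(2)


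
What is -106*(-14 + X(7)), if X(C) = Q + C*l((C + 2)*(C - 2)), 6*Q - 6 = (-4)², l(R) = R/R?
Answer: 1060/3 ≈ 353.33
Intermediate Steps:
l(R) = 1
Q = 11/3 (Q = 1 + (⅙)*(-4)² = 1 + (⅙)*16 = 1 + 8/3 = 11/3 ≈ 3.6667)
X(C) = 11/3 + C (X(C) = 11/3 + C*1 = 11/3 + C)
-106*(-14 + X(7)) = -106*(-14 + (11/3 + 7)) = -106*(-14 + 32/3) = -106*(-10/3) = 1060/3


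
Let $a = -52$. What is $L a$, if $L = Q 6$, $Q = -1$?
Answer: $312$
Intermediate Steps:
$L = -6$ ($L = \left(-1\right) 6 = -6$)
$L a = \left(-6\right) \left(-52\right) = 312$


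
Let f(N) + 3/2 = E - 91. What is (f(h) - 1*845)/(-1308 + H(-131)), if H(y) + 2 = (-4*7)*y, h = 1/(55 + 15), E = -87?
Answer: -683/1572 ≈ -0.43448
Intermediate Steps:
h = 1/70 ≈ 0.014286
H(y) = -2 - 28*y (H(y) = -2 + (-4*7)*y = -2 - 28*y)
f(N) = -359/2 (f(N) = -3/2 + (-87 - 91) = -3/2 - 178 = -359/2)
(f(h) - 1*845)/(-1308 + H(-131)) = (-359/2 - 1*845)/(-1308 + (-2 - 28*(-131))) = (-359/2 - 845)/(-1308 + (-2 + 3668)) = -2049/(2*(-1308 + 3666)) = -2049/2/2358 = -2049/2*1/2358 = -683/1572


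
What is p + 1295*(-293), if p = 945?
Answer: -378490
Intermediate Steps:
p + 1295*(-293) = 945 + 1295*(-293) = 945 - 379435 = -378490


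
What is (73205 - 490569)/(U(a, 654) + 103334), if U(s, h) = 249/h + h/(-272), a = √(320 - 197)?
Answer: -6187003936/1531793217 ≈ -4.0391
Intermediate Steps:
a = √123 ≈ 11.091
U(s, h) = 249/h - h/272 (U(s, h) = 249/h + h*(-1/272) = 249/h - h/272)
(73205 - 490569)/(U(a, 654) + 103334) = (73205 - 490569)/((249/654 - 1/272*654) + 103334) = -417364/((249*(1/654) - 327/136) + 103334) = -417364/((83/218 - 327/136) + 103334) = -417364/(-29999/14824 + 103334) = -417364/1531793217/14824 = -417364*14824/1531793217 = -6187003936/1531793217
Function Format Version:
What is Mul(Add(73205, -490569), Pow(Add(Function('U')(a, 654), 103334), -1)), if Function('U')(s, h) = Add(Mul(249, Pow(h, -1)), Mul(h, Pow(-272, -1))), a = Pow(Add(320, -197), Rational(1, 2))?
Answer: Rational(-6187003936, 1531793217) ≈ -4.0391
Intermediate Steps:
a = Pow(123, Rational(1, 2)) ≈ 11.091
Function('U')(s, h) = Add(Mul(249, Pow(h, -1)), Mul(Rational(-1, 272), h)) (Function('U')(s, h) = Add(Mul(249, Pow(h, -1)), Mul(h, Rational(-1, 272))) = Add(Mul(249, Pow(h, -1)), Mul(Rational(-1, 272), h)))
Mul(Add(73205, -490569), Pow(Add(Function('U')(a, 654), 103334), -1)) = Mul(Add(73205, -490569), Pow(Add(Add(Mul(249, Pow(654, -1)), Mul(Rational(-1, 272), 654)), 103334), -1)) = Mul(-417364, Pow(Add(Add(Mul(249, Rational(1, 654)), Rational(-327, 136)), 103334), -1)) = Mul(-417364, Pow(Add(Add(Rational(83, 218), Rational(-327, 136)), 103334), -1)) = Mul(-417364, Pow(Add(Rational(-29999, 14824), 103334), -1)) = Mul(-417364, Pow(Rational(1531793217, 14824), -1)) = Mul(-417364, Rational(14824, 1531793217)) = Rational(-6187003936, 1531793217)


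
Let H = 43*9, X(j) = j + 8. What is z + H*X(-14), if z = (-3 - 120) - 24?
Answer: -2469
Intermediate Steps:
X(j) = 8 + j
z = -147 (z = -123 - 24 = -147)
H = 387
z + H*X(-14) = -147 + 387*(8 - 14) = -147 + 387*(-6) = -147 - 2322 = -2469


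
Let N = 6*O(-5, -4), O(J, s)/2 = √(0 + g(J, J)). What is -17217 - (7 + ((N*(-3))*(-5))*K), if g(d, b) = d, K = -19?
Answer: -17224 + 3420*I*√5 ≈ -17224.0 + 7647.4*I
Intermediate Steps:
O(J, s) = 2*√J (O(J, s) = 2*√(0 + J) = 2*√J)
N = 12*I*√5 (N = 6*(2*√(-5)) = 6*(2*(I*√5)) = 6*(2*I*√5) = 12*I*√5 ≈ 26.833*I)
-17217 - (7 + ((N*(-3))*(-5))*K) = -17217 - (7 + (((12*I*√5)*(-3))*(-5))*(-19)) = -17217 - (7 + (-36*I*√5*(-5))*(-19)) = -17217 - (7 + (180*I*√5)*(-19)) = -17217 - (7 - 3420*I*√5) = -17217 + (-7 + 3420*I*√5) = -17224 + 3420*I*√5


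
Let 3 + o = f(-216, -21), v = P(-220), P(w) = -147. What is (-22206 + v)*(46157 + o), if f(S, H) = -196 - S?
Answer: -1032127422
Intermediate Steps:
v = -147
o = 17 (o = -3 + (-196 - 1*(-216)) = -3 + (-196 + 216) = -3 + 20 = 17)
(-22206 + v)*(46157 + o) = (-22206 - 147)*(46157 + 17) = -22353*46174 = -1032127422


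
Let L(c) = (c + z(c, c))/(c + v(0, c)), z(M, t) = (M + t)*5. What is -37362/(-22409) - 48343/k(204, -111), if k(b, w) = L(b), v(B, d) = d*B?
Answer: -1082907305/246499 ≈ -4393.1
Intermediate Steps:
z(M, t) = 5*M + 5*t
v(B, d) = B*d
L(c) = 11 (L(c) = (c + (5*c + 5*c))/(c + 0*c) = (c + 10*c)/(c + 0) = (11*c)/c = 11)
k(b, w) = 11
-37362/(-22409) - 48343/k(204, -111) = -37362/(-22409) - 48343/11 = -37362*(-1/22409) - 48343*1/11 = 37362/22409 - 48343/11 = -1082907305/246499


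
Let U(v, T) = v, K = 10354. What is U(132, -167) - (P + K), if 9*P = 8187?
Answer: -33395/3 ≈ -11132.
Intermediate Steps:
P = 2729/3 (P = (⅑)*8187 = 2729/3 ≈ 909.67)
U(132, -167) - (P + K) = 132 - (2729/3 + 10354) = 132 - 1*33791/3 = 132 - 33791/3 = -33395/3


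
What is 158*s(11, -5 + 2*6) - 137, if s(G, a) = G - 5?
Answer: 811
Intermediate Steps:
s(G, a) = -5 + G
158*s(11, -5 + 2*6) - 137 = 158*(-5 + 11) - 137 = 158*6 - 137 = 948 - 137 = 811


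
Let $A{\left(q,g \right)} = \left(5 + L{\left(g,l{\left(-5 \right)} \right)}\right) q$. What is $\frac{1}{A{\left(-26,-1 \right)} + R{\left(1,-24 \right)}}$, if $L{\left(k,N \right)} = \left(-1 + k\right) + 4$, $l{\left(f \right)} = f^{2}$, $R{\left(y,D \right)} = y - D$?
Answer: $- \frac{1}{157} \approx -0.0063694$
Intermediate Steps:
$L{\left(k,N \right)} = 3 + k$
$A{\left(q,g \right)} = q \left(8 + g\right)$ ($A{\left(q,g \right)} = \left(5 + \left(3 + g\right)\right) q = \left(8 + g\right) q = q \left(8 + g\right)$)
$\frac{1}{A{\left(-26,-1 \right)} + R{\left(1,-24 \right)}} = \frac{1}{- 26 \left(8 - 1\right) + \left(1 - -24\right)} = \frac{1}{\left(-26\right) 7 + \left(1 + 24\right)} = \frac{1}{-182 + 25} = \frac{1}{-157} = - \frac{1}{157}$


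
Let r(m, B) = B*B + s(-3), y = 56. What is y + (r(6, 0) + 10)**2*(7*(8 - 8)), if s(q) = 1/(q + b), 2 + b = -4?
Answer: 56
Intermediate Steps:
b = -6 (b = -2 - 4 = -6)
s(q) = 1/(-6 + q) (s(q) = 1/(q - 6) = 1/(-6 + q))
r(m, B) = -1/9 + B**2 (r(m, B) = B*B + 1/(-6 - 3) = B**2 + 1/(-9) = B**2 - 1/9 = -1/9 + B**2)
y + (r(6, 0) + 10)**2*(7*(8 - 8)) = 56 + ((-1/9 + 0**2) + 10)**2*(7*(8 - 8)) = 56 + ((-1/9 + 0) + 10)**2*(7*0) = 56 + (-1/9 + 10)**2*0 = 56 + (89/9)**2*0 = 56 + (7921/81)*0 = 56 + 0 = 56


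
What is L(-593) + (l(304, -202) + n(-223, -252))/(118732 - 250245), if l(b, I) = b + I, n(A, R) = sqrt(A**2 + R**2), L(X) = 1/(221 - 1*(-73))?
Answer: 101525/38664822 - sqrt(113233)/131513 ≈ 6.7081e-5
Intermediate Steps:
L(X) = 1/294 (L(X) = 1/(221 + 73) = 1/294)
l(b, I) = I + b
L(-593) + (l(304, -202) + n(-223, -252))/(118732 - 250245) = 1/294 + ((-202 + 304) + sqrt((-223)**2 + (-252)**2))/(118732 - 250245) = 1/294 + (102 + sqrt(49729 + 63504))/(-131513) = 1/294 + (102 + sqrt(113233))*(-1/131513) = 1/294 + (-102/131513 - sqrt(113233)/131513) = 101525/38664822 - sqrt(113233)/131513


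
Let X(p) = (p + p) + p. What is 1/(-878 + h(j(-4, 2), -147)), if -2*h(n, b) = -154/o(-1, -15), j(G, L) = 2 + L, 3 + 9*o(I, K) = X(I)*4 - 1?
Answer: -16/14741 ≈ -0.0010854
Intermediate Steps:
X(p) = 3*p (X(p) = 2*p + p = 3*p)
o(I, K) = -4/9 + 4*I/3 (o(I, K) = -⅓ + ((3*I)*4 - 1)/9 = -⅓ + (12*I - 1)/9 = -⅓ + (-1 + 12*I)/9 = -⅓ + (-⅑ + 4*I/3) = -4/9 + 4*I/3)
h(n, b) = -693/16 (h(n, b) = -(-77)/(-4/9 + (4/3)*(-1)) = -(-77)/(-4/9 - 4/3) = -(-77)/(-16/9) = -(-77)*(-9)/16 = -½*693/8 = -693/16)
1/(-878 + h(j(-4, 2), -147)) = 1/(-878 - 693/16) = 1/(-14741/16) = -16/14741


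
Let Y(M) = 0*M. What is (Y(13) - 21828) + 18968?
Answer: -2860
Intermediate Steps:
Y(M) = 0
(Y(13) - 21828) + 18968 = (0 - 21828) + 18968 = -21828 + 18968 = -2860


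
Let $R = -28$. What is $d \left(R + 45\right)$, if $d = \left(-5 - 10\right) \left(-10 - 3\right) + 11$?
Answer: $3502$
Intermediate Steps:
$d = 206$ ($d = \left(-15\right) \left(-13\right) + 11 = 195 + 11 = 206$)
$d \left(R + 45\right) = 206 \left(-28 + 45\right) = 206 \cdot 17 = 3502$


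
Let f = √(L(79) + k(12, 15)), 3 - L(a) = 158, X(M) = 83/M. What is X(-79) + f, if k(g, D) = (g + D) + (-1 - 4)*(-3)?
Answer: -83/79 + I*√113 ≈ -1.0506 + 10.63*I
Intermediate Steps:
k(g, D) = 15 + D + g (k(g, D) = (D + g) - 5*(-3) = (D + g) + 15 = 15 + D + g)
L(a) = -155 (L(a) = 3 - 1*158 = 3 - 158 = -155)
f = I*√113 (f = √(-155 + (15 + 15 + 12)) = √(-155 + 42) = √(-113) = I*√113 ≈ 10.63*I)
X(-79) + f = 83/(-79) + I*√113 = 83*(-1/79) + I*√113 = -83/79 + I*√113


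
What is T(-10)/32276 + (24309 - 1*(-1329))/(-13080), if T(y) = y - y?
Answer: -4273/2180 ≈ -1.9601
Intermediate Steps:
T(y) = 0
T(-10)/32276 + (24309 - 1*(-1329))/(-13080) = 0/32276 + (24309 - 1*(-1329))/(-13080) = 0*(1/32276) + (24309 + 1329)*(-1/13080) = 0 + 25638*(-1/13080) = 0 - 4273/2180 = -4273/2180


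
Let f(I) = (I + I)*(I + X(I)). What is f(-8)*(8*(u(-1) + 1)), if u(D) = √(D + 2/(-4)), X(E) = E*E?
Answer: -7168 - 3584*I*√6 ≈ -7168.0 - 8779.0*I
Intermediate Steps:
X(E) = E²
u(D) = √(-½ + D) (u(D) = √(D + 2*(-¼)) = √(D - ½) = √(-½ + D))
f(I) = 2*I*(I + I²) (f(I) = (I + I)*(I + I²) = (2*I)*(I + I²) = 2*I*(I + I²))
f(-8)*(8*(u(-1) + 1)) = (2*(-8)²*(1 - 8))*(8*(√(-2 + 4*(-1))/2 + 1)) = (2*64*(-7))*(8*(√(-2 - 4)/2 + 1)) = -7168*(√(-6)/2 + 1) = -7168*((I*√6)/2 + 1) = -7168*(I*√6/2 + 1) = -7168*(1 + I*√6/2) = -896*(8 + 4*I*√6) = -7168 - 3584*I*√6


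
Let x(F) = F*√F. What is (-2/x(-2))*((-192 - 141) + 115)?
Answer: 109*I*√2 ≈ 154.15*I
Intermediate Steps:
x(F) = F^(3/2)
(-2/x(-2))*((-192 - 141) + 115) = (-2*I*√2/4)*((-192 - 141) + 115) = (-2*I*√2/4)*(-333 + 115) = -I*√2/2*(-218) = 109*I*√2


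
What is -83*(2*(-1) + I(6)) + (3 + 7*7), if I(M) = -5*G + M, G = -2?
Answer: -1110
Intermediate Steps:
I(M) = 10 + M (I(M) = -5*(-2) + M = 10 + M)
-83*(2*(-1) + I(6)) + (3 + 7*7) = -83*(2*(-1) + (10 + 6)) + (3 + 7*7) = -83*(-2 + 16) + (3 + 49) = -83*14 + 52 = -1162 + 52 = -1110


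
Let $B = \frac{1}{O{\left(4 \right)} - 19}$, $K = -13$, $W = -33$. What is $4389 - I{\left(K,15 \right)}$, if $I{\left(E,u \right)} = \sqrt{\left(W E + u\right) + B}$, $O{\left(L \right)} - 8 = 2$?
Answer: $4389 - \frac{\sqrt{3995}}{3} \approx 4367.9$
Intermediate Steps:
$O{\left(L \right)} = 10$ ($O{\left(L \right)} = 8 + 2 = 10$)
$B = - \frac{1}{9}$ ($B = \frac{1}{10 - 19} = \frac{1}{-9} = - \frac{1}{9} \approx -0.11111$)
$I{\left(E,u \right)} = \sqrt{- \frac{1}{9} + u - 33 E}$ ($I{\left(E,u \right)} = \sqrt{\left(- 33 E + u\right) - \frac{1}{9}} = \sqrt{\left(u - 33 E\right) - \frac{1}{9}} = \sqrt{- \frac{1}{9} + u - 33 E}$)
$4389 - I{\left(K,15 \right)} = 4389 - \frac{\sqrt{-1 - -3861 + 9 \cdot 15}}{3} = 4389 - \frac{\sqrt{-1 + 3861 + 135}}{3} = 4389 - \frac{\sqrt{3995}}{3}$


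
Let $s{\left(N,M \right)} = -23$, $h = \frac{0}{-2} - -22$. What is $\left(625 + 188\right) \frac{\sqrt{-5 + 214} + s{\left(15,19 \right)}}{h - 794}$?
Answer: $\frac{18699}{772} - \frac{813 \sqrt{209}}{772} \approx 8.9969$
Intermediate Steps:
$h = 22$ ($h = 0 \left(- \frac{1}{2}\right) + 22 = 0 + 22 = 22$)
$\left(625 + 188\right) \frac{\sqrt{-5 + 214} + s{\left(15,19 \right)}}{h - 794} = \left(625 + 188\right) \frac{\sqrt{-5 + 214} - 23}{22 - 794} = 813 \frac{\sqrt{209} - 23}{-772} = 813 \left(-23 + \sqrt{209}\right) \left(- \frac{1}{772}\right) = 813 \left(\frac{23}{772} - \frac{\sqrt{209}}{772}\right) = \frac{18699}{772} - \frac{813 \sqrt{209}}{772}$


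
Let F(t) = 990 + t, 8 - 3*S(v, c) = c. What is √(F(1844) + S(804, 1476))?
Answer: √21102/3 ≈ 48.422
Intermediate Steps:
S(v, c) = 8/3 - c/3
√(F(1844) + S(804, 1476)) = √((990 + 1844) + (8/3 - ⅓*1476)) = √(2834 + (8/3 - 492)) = √(2834 - 1468/3) = √(7034/3) = √21102/3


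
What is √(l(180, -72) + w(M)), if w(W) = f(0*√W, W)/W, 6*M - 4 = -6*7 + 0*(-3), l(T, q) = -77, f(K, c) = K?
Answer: I*√77 ≈ 8.775*I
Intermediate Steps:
M = -19/3 (M = ⅔ + (-6*7 + 0*(-3))/6 = ⅔ + (-42 + 0)/6 = ⅔ + (⅙)*(-42) = ⅔ - 7 = -19/3 ≈ -6.3333)
w(W) = 0 (w(W) = (0*√W)/W = 0/W = 0)
√(l(180, -72) + w(M)) = √(-77 + 0) = √(-77) = I*√77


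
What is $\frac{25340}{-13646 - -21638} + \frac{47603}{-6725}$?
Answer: $- \frac{52507919}{13436550} \approx -3.9078$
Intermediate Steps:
$\frac{25340}{-13646 - -21638} + \frac{47603}{-6725} = \frac{25340}{-13646 + 21638} + 47603 \left(- \frac{1}{6725}\right) = \frac{25340}{7992} - \frac{47603}{6725} = 25340 \cdot \frac{1}{7992} - \frac{47603}{6725} = \frac{6335}{1998} - \frac{47603}{6725} = - \frac{52507919}{13436550}$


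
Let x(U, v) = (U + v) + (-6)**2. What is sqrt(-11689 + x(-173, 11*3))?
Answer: I*sqrt(11793) ≈ 108.6*I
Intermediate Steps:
x(U, v) = 36 + U + v (x(U, v) = (U + v) + 36 = 36 + U + v)
sqrt(-11689 + x(-173, 11*3)) = sqrt(-11689 + (36 - 173 + 11*3)) = sqrt(-11689 + (36 - 173 + 33)) = sqrt(-11689 - 104) = sqrt(-11793) = I*sqrt(11793)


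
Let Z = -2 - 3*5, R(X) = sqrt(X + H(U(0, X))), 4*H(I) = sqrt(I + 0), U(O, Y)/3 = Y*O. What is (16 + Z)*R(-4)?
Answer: -2*I ≈ -2.0*I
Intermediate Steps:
U(O, Y) = 3*O*Y (U(O, Y) = 3*(Y*O) = 3*(O*Y) = 3*O*Y)
H(I) = sqrt(I)/4 (H(I) = sqrt(I + 0)/4 = sqrt(I)/4)
R(X) = sqrt(X) (R(X) = sqrt(X + sqrt(3*0*X)/4) = sqrt(X + sqrt(0)/4) = sqrt(X + (1/4)*0) = sqrt(X + 0) = sqrt(X))
Z = -17 (Z = -2 - 15 = -17)
(16 + Z)*R(-4) = (16 - 17)*sqrt(-4) = -2*I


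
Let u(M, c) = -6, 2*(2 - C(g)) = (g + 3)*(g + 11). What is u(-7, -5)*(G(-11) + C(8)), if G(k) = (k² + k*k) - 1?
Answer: -831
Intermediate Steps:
G(k) = -1 + 2*k² (G(k) = (k² + k²) - 1 = 2*k² - 1 = -1 + 2*k²)
C(g) = 2 - (3 + g)*(11 + g)/2 (C(g) = 2 - (g + 3)*(g + 11)/2 = 2 - (3 + g)*(11 + g)/2)
u(-7, -5)*(G(-11) + C(8)) = -6*((-1 + 2*(-11)²) + (-29/2 - 7*8 - ½*8²)) = -6*((-1 + 2*121) + (-29/2 - 56 - ½*64)) = -6*((-1 + 242) + (-29/2 - 56 - 32)) = -6*(241 - 205/2) = -6*277/2 = -831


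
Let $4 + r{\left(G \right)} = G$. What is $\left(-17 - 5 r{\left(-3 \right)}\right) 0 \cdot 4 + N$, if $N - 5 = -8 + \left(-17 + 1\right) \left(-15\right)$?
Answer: $237$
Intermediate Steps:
$r{\left(G \right)} = -4 + G$
$N = 237$ ($N = 5 - \left(8 - \left(-17 + 1\right) \left(-15\right)\right) = 5 - -232 = 5 + \left(-8 + 240\right) = 5 + 232 = 237$)
$\left(-17 - 5 r{\left(-3 \right)}\right) 0 \cdot 4 + N = \left(-17 - 5 \left(-4 - 3\right)\right) 0 \cdot 4 + 237 = \left(-17 - -35\right) 0 + 237 = \left(-17 + 35\right) 0 + 237 = 18 \cdot 0 + 237 = 0 + 237 = 237$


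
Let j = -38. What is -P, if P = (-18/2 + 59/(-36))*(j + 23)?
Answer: -1915/12 ≈ -159.58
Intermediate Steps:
P = 1915/12 (P = (-18/2 + 59/(-36))*(-38 + 23) = (-18*1/2 + 59*(-1/36))*(-15) = (-9 - 59/36)*(-15) = -383/36*(-15) = 1915/12 ≈ 159.58)
-P = -1*1915/12 = -1915/12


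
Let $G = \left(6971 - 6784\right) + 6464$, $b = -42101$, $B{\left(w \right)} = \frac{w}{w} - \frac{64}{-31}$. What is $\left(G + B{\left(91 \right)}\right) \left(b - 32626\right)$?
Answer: $- \frac{15414386652}{31} \approx -4.9724 \cdot 10^{8}$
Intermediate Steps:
$B{\left(w \right)} = \frac{95}{31}$ ($B{\left(w \right)} = 1 - - \frac{64}{31} = 1 + \frac{64}{31} = \frac{95}{31}$)
$G = 6651$ ($G = 187 + 6464 = 6651$)
$\left(G + B{\left(91 \right)}\right) \left(b - 32626\right) = \left(6651 + \frac{95}{31}\right) \left(-42101 - 32626\right) = \frac{206276}{31} \left(-74727\right) = - \frac{15414386652}{31}$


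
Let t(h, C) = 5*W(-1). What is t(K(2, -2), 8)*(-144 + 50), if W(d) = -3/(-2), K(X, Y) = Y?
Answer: -705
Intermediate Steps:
W(d) = 3/2 (W(d) = -3*(-1/2) = 3/2)
t(h, C) = 15/2 (t(h, C) = 5*(3/2) = 15/2)
t(K(2, -2), 8)*(-144 + 50) = 15*(-144 + 50)/2 = (15/2)*(-94) = -705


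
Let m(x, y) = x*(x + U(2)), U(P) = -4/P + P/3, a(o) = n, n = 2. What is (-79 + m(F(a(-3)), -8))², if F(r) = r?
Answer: 54289/9 ≈ 6032.1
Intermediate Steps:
a(o) = 2
U(P) = -4/P + P/3 (U(P) = -4/P + P*(⅓) = -4/P + P/3)
m(x, y) = x*(-4/3 + x) (m(x, y) = x*(x + (-4/2 + (⅓)*2)) = x*(x + (-4*½ + ⅔)) = x*(x + (-2 + ⅔)) = x*(x - 4/3) = x*(-4/3 + x))
(-79 + m(F(a(-3)), -8))² = (-79 + (⅓)*2*(-4 + 3*2))² = (-79 + (⅓)*2*(-4 + 6))² = (-79 + (⅓)*2*2)² = (-79 + 4/3)² = (-233/3)² = 54289/9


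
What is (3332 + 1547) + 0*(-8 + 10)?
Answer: 4879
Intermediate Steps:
(3332 + 1547) + 0*(-8 + 10) = 4879 + 0*2 = 4879 + 0 = 4879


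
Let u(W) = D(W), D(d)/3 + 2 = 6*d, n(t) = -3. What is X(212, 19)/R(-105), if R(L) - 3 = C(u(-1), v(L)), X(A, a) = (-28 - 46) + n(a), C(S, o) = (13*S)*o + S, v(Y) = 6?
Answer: 77/1893 ≈ 0.040676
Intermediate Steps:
D(d) = -6 + 18*d (D(d) = -6 + 3*(6*d) = -6 + 18*d)
u(W) = -6 + 18*W
C(S, o) = S + 13*S*o (C(S, o) = 13*S*o + S = S + 13*S*o)
X(A, a) = -77 (X(A, a) = (-28 - 46) - 3 = -74 - 3 = -77)
R(L) = -1893 (R(L) = 3 + (-6 + 18*(-1))*(1 + 13*6) = 3 + (-6 - 18)*(1 + 78) = 3 - 24*79 = 3 - 1896 = -1893)
X(212, 19)/R(-105) = -77/(-1893) = -77*(-1/1893) = 77/1893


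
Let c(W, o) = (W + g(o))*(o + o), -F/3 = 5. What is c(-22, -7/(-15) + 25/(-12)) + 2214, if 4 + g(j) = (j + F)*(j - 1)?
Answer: 233007887/108000 ≈ 2157.5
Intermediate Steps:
F = -15 (F = -3*5 = -15)
g(j) = -4 + (-1 + j)*(-15 + j) (g(j) = -4 + (j - 15)*(j - 1) = -4 + (-15 + j)*(-1 + j) = -4 + (-1 + j)*(-15 + j))
c(W, o) = 2*o*(11 + W + o² - 16*o) (c(W, o) = (W + (11 + o² - 16*o))*(o + o) = (11 + W + o² - 16*o)*(2*o) = 2*o*(11 + W + o² - 16*o))
c(-22, -7/(-15) + 25/(-12)) + 2214 = 2*(-7/(-15) + 25/(-12))*(11 - 22 + (-7/(-15) + 25/(-12))² - 16*(-7/(-15) + 25/(-12))) + 2214 = 2*(-7*(-1/15) + 25*(-1/12))*(11 - 22 + (-7*(-1/15) + 25*(-1/12))² - 16*(-7*(-1/15) + 25*(-1/12))) + 2214 = 2*(7/15 - 25/12)*(11 - 22 + (7/15 - 25/12)² - 16*(7/15 - 25/12)) + 2214 = 2*(-97/60)*(11 - 22 + (-97/60)² - 16*(-97/60)) + 2214 = 2*(-97/60)*(11 - 22 + 9409/3600 + 388/15) + 2214 = 2*(-97/60)*(62929/3600) + 2214 = -6104113/108000 + 2214 = 233007887/108000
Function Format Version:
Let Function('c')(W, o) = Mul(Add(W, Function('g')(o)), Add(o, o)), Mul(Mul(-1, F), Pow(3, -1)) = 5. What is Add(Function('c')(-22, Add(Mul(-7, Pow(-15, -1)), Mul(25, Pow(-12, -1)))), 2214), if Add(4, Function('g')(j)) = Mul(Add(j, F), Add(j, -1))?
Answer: Rational(233007887, 108000) ≈ 2157.5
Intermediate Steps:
F = -15 (F = Mul(-3, 5) = -15)
Function('g')(j) = Add(-4, Mul(Add(-1, j), Add(-15, j))) (Function('g')(j) = Add(-4, Mul(Add(j, -15), Add(j, -1))) = Add(-4, Mul(Add(-15, j), Add(-1, j))) = Add(-4, Mul(Add(-1, j), Add(-15, j))))
Function('c')(W, o) = Mul(2, o, Add(11, W, Pow(o, 2), Mul(-16, o))) (Function('c')(W, o) = Mul(Add(W, Add(11, Pow(o, 2), Mul(-16, o))), Add(o, o)) = Mul(Add(11, W, Pow(o, 2), Mul(-16, o)), Mul(2, o)) = Mul(2, o, Add(11, W, Pow(o, 2), Mul(-16, o))))
Add(Function('c')(-22, Add(Mul(-7, Pow(-15, -1)), Mul(25, Pow(-12, -1)))), 2214) = Add(Mul(2, Add(Mul(-7, Pow(-15, -1)), Mul(25, Pow(-12, -1))), Add(11, -22, Pow(Add(Mul(-7, Pow(-15, -1)), Mul(25, Pow(-12, -1))), 2), Mul(-16, Add(Mul(-7, Pow(-15, -1)), Mul(25, Pow(-12, -1)))))), 2214) = Add(Mul(2, Add(Mul(-7, Rational(-1, 15)), Mul(25, Rational(-1, 12))), Add(11, -22, Pow(Add(Mul(-7, Rational(-1, 15)), Mul(25, Rational(-1, 12))), 2), Mul(-16, Add(Mul(-7, Rational(-1, 15)), Mul(25, Rational(-1, 12)))))), 2214) = Add(Mul(2, Add(Rational(7, 15), Rational(-25, 12)), Add(11, -22, Pow(Add(Rational(7, 15), Rational(-25, 12)), 2), Mul(-16, Add(Rational(7, 15), Rational(-25, 12))))), 2214) = Add(Mul(2, Rational(-97, 60), Add(11, -22, Pow(Rational(-97, 60), 2), Mul(-16, Rational(-97, 60)))), 2214) = Add(Mul(2, Rational(-97, 60), Add(11, -22, Rational(9409, 3600), Rational(388, 15))), 2214) = Add(Mul(2, Rational(-97, 60), Rational(62929, 3600)), 2214) = Add(Rational(-6104113, 108000), 2214) = Rational(233007887, 108000)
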